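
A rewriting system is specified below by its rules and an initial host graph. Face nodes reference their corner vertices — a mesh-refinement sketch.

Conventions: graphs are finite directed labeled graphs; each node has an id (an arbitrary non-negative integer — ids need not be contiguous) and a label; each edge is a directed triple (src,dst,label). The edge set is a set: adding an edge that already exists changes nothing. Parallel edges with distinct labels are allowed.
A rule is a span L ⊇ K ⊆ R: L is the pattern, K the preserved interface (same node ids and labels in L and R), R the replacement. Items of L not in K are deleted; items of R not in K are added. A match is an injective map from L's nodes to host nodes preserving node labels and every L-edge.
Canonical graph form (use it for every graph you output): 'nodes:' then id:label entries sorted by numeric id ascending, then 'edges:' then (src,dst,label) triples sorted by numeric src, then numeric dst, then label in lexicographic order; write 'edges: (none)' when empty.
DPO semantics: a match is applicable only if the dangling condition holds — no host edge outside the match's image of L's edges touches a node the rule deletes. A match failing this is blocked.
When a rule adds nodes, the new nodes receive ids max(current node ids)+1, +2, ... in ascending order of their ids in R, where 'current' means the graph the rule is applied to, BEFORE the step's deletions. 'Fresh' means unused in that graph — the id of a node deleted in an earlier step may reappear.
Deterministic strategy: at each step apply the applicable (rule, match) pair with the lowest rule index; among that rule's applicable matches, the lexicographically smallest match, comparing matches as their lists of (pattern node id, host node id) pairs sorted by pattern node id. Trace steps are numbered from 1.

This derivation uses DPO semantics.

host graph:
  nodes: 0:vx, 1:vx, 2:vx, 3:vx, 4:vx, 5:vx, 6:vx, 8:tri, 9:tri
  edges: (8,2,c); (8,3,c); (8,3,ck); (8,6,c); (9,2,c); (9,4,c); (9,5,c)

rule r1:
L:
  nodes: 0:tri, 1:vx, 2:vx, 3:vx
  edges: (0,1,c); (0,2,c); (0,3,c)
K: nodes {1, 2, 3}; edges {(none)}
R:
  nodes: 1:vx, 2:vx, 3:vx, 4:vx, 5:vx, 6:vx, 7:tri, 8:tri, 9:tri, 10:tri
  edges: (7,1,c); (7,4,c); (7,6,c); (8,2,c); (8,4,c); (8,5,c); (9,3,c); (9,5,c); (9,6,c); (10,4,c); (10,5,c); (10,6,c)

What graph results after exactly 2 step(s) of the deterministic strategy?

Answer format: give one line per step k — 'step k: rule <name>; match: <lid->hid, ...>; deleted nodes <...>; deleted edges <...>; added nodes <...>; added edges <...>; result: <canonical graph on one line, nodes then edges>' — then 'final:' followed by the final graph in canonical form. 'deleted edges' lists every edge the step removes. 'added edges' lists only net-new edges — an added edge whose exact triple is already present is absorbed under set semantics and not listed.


step 1: rule r1; match: 0->9, 1->2, 2->4, 3->5; deleted nodes 9; deleted edges (9,2,c); (9,4,c); (9,5,c); added nodes 10, 11, 12, 13, 14, 15, 16; added edges (13,2,c); (13,10,c); (13,12,c); (14,4,c); (14,10,c); (14,11,c); (15,5,c); (15,11,c); (15,12,c); (16,10,c); (16,11,c); (16,12,c); result: nodes: 0:vx, 1:vx, 2:vx, 3:vx, 4:vx, 5:vx, 6:vx, 8:tri, 10:vx, 11:vx, 12:vx, 13:tri, 14:tri, 15:tri, 16:tri edges: (8,2,c); (8,3,c); (8,3,ck); (8,6,c); (13,2,c); (13,10,c); (13,12,c); (14,4,c); (14,10,c); (14,11,c); (15,5,c); (15,11,c); (15,12,c); (16,10,c); (16,11,c); (16,12,c)
step 2: rule r1; match: 0->13, 1->2, 2->10, 3->12; deleted nodes 13; deleted edges (13,2,c); (13,10,c); (13,12,c); added nodes 17, 18, 19, 20, 21, 22, 23; added edges (20,2,c); (20,17,c); (20,19,c); (21,10,c); (21,17,c); (21,18,c); (22,12,c); (22,18,c); (22,19,c); (23,17,c); (23,18,c); (23,19,c); result: nodes: 0:vx, 1:vx, 2:vx, 3:vx, 4:vx, 5:vx, 6:vx, 8:tri, 10:vx, 11:vx, 12:vx, 14:tri, 15:tri, 16:tri, 17:vx, 18:vx, 19:vx, 20:tri, 21:tri, 22:tri, 23:tri edges: (8,2,c); (8,3,c); (8,3,ck); (8,6,c); (14,4,c); (14,10,c); (14,11,c); (15,5,c); (15,11,c); (15,12,c); (16,10,c); (16,11,c); (16,12,c); (20,2,c); (20,17,c); (20,19,c); (21,10,c); (21,17,c); (21,18,c); (22,12,c); (22,18,c); (22,19,c); (23,17,c); (23,18,c); (23,19,c)
final:
nodes: 0:vx, 1:vx, 2:vx, 3:vx, 4:vx, 5:vx, 6:vx, 8:tri, 10:vx, 11:vx, 12:vx, 14:tri, 15:tri, 16:tri, 17:vx, 18:vx, 19:vx, 20:tri, 21:tri, 22:tri, 23:tri
edges: (8,2,c); (8,3,c); (8,3,ck); (8,6,c); (14,4,c); (14,10,c); (14,11,c); (15,5,c); (15,11,c); (15,12,c); (16,10,c); (16,11,c); (16,12,c); (20,2,c); (20,17,c); (20,19,c); (21,10,c); (21,17,c); (21,18,c); (22,12,c); (22,18,c); (22,19,c); (23,17,c); (23,18,c); (23,19,c)


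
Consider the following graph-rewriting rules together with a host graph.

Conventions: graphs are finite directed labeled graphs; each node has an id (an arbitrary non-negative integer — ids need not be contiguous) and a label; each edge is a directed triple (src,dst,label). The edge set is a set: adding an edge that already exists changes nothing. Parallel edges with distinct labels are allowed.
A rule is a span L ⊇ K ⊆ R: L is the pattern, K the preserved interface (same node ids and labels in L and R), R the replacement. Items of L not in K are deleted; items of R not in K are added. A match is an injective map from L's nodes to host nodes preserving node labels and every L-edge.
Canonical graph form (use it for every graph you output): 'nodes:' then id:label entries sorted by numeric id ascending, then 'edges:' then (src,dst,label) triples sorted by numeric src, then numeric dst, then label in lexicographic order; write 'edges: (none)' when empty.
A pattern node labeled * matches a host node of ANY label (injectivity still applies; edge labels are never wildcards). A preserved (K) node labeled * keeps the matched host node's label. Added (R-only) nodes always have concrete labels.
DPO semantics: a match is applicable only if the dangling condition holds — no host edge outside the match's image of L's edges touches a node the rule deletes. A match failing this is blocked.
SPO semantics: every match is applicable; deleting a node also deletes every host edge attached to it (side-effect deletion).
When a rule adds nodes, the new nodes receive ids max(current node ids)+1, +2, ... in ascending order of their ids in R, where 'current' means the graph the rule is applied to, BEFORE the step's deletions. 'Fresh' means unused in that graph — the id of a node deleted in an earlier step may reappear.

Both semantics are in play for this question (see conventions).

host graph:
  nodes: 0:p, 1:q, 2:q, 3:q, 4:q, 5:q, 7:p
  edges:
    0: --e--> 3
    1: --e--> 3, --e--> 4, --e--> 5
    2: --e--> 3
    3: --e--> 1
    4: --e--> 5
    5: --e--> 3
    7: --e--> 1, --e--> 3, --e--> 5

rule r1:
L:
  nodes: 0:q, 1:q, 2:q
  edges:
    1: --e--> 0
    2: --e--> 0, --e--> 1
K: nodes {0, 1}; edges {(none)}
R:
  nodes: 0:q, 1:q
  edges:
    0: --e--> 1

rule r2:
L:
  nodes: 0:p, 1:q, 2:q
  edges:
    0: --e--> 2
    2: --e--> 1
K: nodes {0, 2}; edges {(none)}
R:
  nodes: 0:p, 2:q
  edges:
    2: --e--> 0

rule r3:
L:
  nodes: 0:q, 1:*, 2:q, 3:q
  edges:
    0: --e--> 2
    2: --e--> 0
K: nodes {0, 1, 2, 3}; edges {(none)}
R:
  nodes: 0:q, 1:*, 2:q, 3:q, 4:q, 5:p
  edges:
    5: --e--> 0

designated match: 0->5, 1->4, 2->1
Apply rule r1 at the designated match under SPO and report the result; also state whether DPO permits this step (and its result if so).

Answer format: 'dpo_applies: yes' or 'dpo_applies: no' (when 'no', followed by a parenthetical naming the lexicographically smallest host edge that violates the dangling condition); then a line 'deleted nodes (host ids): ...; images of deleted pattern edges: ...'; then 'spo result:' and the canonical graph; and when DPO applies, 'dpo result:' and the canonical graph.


dpo_applies: no
(the rule deletes node 1, which keeps host edge (1,3,e) outside the match image — the dangling condition fails, DPO blocks; SPO proceeds and side-deletes such edges)
deleted nodes (host ids): 1; images of deleted pattern edges: (1,4,e); (1,5,e); (4,5,e)
spo result:
nodes: 0:p, 2:q, 3:q, 4:q, 5:q, 7:p
edges: (0,3,e); (2,3,e); (5,3,e); (5,4,e); (7,3,e); (7,5,e)


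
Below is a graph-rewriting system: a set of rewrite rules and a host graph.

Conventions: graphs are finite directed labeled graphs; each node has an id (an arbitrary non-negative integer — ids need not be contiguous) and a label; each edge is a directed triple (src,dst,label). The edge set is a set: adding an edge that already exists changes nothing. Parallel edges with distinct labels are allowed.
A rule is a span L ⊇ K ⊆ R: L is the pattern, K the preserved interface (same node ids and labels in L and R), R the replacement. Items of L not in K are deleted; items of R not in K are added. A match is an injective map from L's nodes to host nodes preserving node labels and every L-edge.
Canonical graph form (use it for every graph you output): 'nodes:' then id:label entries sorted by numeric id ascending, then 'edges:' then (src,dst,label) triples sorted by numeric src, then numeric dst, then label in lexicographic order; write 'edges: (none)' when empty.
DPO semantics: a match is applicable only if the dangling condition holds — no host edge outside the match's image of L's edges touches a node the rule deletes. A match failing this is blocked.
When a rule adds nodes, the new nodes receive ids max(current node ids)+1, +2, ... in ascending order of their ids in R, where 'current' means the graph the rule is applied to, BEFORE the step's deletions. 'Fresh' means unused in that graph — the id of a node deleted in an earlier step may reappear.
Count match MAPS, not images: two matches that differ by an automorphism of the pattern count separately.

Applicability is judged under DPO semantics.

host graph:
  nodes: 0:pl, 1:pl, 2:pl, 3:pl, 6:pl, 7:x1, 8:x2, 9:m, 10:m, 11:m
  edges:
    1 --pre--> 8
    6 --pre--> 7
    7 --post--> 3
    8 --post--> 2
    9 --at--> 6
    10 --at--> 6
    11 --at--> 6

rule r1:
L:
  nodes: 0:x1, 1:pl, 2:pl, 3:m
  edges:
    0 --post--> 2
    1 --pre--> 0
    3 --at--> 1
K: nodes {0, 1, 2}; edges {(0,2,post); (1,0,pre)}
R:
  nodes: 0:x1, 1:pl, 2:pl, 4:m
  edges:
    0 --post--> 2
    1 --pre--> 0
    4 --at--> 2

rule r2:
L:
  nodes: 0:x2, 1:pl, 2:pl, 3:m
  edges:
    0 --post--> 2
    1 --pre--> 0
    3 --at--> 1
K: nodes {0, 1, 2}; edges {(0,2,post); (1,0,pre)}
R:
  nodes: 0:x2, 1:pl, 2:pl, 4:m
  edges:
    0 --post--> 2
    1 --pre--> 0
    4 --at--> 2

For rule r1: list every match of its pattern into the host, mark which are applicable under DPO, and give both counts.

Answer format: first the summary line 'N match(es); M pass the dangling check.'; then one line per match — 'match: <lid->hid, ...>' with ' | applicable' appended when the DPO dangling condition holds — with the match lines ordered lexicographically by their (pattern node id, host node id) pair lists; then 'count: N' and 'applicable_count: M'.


3 match(es); 3 pass the dangling check.
match: 0->7, 1->6, 2->3, 3->9 | applicable
match: 0->7, 1->6, 2->3, 3->10 | applicable
match: 0->7, 1->6, 2->3, 3->11 | applicable
count: 3
applicable_count: 3


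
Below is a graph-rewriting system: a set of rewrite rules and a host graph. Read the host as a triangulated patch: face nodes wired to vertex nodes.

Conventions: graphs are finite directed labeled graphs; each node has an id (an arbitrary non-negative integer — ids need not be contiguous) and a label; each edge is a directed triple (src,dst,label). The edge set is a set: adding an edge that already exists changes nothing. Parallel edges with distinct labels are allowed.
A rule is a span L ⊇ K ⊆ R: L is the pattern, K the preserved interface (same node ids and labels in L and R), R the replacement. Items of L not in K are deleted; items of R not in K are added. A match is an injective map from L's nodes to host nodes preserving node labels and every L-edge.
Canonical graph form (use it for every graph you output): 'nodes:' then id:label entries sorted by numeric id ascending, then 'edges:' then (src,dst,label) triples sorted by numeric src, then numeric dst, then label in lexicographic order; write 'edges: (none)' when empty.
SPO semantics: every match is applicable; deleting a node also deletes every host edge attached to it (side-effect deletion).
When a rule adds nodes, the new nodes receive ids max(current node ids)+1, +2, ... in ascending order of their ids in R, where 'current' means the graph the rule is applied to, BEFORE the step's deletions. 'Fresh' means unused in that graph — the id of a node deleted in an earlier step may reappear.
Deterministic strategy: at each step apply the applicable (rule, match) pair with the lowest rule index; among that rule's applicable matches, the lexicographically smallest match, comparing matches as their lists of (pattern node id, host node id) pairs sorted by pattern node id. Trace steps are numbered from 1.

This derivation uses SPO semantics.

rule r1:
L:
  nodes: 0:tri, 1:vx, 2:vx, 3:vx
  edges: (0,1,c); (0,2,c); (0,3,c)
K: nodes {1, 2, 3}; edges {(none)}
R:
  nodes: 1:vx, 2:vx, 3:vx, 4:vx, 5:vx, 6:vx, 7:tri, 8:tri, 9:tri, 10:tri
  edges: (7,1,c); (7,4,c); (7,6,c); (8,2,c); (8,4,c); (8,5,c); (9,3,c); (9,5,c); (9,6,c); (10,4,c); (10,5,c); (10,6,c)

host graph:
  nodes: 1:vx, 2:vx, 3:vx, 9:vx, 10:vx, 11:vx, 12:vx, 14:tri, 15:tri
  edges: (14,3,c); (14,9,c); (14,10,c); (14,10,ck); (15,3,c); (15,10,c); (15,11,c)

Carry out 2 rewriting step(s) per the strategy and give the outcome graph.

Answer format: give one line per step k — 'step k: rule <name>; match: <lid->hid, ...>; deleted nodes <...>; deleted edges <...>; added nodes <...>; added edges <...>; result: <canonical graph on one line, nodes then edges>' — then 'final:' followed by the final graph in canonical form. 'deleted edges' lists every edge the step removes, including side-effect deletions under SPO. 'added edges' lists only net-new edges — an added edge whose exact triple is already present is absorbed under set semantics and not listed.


step 1: rule r1; match: 0->14, 1->3, 2->9, 3->10; deleted nodes 14; deleted edges (14,3,c); (14,9,c); (14,10,c); (14,10,ck); added nodes 16, 17, 18, 19, 20, 21, 22; added edges (19,3,c); (19,16,c); (19,18,c); (20,9,c); (20,16,c); (20,17,c); (21,10,c); (21,17,c); (21,18,c); (22,16,c); (22,17,c); (22,18,c); result: nodes: 1:vx, 2:vx, 3:vx, 9:vx, 10:vx, 11:vx, 12:vx, 15:tri, 16:vx, 17:vx, 18:vx, 19:tri, 20:tri, 21:tri, 22:tri edges: (15,3,c); (15,10,c); (15,11,c); (19,3,c); (19,16,c); (19,18,c); (20,9,c); (20,16,c); (20,17,c); (21,10,c); (21,17,c); (21,18,c); (22,16,c); (22,17,c); (22,18,c)
step 2: rule r1; match: 0->15, 1->3, 2->10, 3->11; deleted nodes 15; deleted edges (15,3,c); (15,10,c); (15,11,c); added nodes 23, 24, 25, 26, 27, 28, 29; added edges (26,3,c); (26,23,c); (26,25,c); (27,10,c); (27,23,c); (27,24,c); (28,11,c); (28,24,c); (28,25,c); (29,23,c); (29,24,c); (29,25,c); result: nodes: 1:vx, 2:vx, 3:vx, 9:vx, 10:vx, 11:vx, 12:vx, 16:vx, 17:vx, 18:vx, 19:tri, 20:tri, 21:tri, 22:tri, 23:vx, 24:vx, 25:vx, 26:tri, 27:tri, 28:tri, 29:tri edges: (19,3,c); (19,16,c); (19,18,c); (20,9,c); (20,16,c); (20,17,c); (21,10,c); (21,17,c); (21,18,c); (22,16,c); (22,17,c); (22,18,c); (26,3,c); (26,23,c); (26,25,c); (27,10,c); (27,23,c); (27,24,c); (28,11,c); (28,24,c); (28,25,c); (29,23,c); (29,24,c); (29,25,c)
final:
nodes: 1:vx, 2:vx, 3:vx, 9:vx, 10:vx, 11:vx, 12:vx, 16:vx, 17:vx, 18:vx, 19:tri, 20:tri, 21:tri, 22:tri, 23:vx, 24:vx, 25:vx, 26:tri, 27:tri, 28:tri, 29:tri
edges: (19,3,c); (19,16,c); (19,18,c); (20,9,c); (20,16,c); (20,17,c); (21,10,c); (21,17,c); (21,18,c); (22,16,c); (22,17,c); (22,18,c); (26,3,c); (26,23,c); (26,25,c); (27,10,c); (27,23,c); (27,24,c); (28,11,c); (28,24,c); (28,25,c); (29,23,c); (29,24,c); (29,25,c)


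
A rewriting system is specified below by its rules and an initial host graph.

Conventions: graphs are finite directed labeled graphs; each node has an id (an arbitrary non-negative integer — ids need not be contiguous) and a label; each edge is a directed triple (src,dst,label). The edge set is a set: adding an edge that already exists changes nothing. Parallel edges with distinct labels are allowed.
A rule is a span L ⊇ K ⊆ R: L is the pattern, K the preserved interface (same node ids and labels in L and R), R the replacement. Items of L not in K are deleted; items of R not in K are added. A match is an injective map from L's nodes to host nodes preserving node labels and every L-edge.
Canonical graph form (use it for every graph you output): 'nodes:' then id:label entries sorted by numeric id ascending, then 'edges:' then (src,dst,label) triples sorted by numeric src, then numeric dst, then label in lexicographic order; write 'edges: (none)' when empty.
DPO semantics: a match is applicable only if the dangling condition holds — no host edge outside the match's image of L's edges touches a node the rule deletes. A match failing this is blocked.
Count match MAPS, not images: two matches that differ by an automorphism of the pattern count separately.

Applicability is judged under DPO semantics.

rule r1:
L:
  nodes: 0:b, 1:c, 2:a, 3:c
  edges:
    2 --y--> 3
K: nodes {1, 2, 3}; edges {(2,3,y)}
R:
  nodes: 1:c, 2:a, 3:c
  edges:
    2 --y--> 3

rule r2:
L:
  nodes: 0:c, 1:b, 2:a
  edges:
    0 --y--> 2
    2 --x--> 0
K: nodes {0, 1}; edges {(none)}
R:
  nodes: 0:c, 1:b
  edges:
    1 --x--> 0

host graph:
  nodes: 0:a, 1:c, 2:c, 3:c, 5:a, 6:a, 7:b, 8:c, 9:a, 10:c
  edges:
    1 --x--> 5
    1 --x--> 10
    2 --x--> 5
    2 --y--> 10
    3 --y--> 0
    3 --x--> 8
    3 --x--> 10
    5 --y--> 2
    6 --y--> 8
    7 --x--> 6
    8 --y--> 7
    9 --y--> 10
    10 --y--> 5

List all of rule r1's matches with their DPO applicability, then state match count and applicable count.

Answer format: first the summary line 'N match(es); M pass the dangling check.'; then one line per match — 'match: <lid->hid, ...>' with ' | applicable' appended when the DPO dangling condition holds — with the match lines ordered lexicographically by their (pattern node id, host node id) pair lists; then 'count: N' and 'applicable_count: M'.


12 match(es); 0 pass the dangling check.
match: 0->7, 1->1, 2->5, 3->2
match: 0->7, 1->1, 2->6, 3->8
match: 0->7, 1->1, 2->9, 3->10
match: 0->7, 1->2, 2->6, 3->8
match: 0->7, 1->2, 2->9, 3->10
match: 0->7, 1->3, 2->5, 3->2
match: 0->7, 1->3, 2->6, 3->8
match: 0->7, 1->3, 2->9, 3->10
match: 0->7, 1->8, 2->5, 3->2
match: 0->7, 1->8, 2->9, 3->10
match: 0->7, 1->10, 2->5, 3->2
match: 0->7, 1->10, 2->6, 3->8
count: 12
applicable_count: 0


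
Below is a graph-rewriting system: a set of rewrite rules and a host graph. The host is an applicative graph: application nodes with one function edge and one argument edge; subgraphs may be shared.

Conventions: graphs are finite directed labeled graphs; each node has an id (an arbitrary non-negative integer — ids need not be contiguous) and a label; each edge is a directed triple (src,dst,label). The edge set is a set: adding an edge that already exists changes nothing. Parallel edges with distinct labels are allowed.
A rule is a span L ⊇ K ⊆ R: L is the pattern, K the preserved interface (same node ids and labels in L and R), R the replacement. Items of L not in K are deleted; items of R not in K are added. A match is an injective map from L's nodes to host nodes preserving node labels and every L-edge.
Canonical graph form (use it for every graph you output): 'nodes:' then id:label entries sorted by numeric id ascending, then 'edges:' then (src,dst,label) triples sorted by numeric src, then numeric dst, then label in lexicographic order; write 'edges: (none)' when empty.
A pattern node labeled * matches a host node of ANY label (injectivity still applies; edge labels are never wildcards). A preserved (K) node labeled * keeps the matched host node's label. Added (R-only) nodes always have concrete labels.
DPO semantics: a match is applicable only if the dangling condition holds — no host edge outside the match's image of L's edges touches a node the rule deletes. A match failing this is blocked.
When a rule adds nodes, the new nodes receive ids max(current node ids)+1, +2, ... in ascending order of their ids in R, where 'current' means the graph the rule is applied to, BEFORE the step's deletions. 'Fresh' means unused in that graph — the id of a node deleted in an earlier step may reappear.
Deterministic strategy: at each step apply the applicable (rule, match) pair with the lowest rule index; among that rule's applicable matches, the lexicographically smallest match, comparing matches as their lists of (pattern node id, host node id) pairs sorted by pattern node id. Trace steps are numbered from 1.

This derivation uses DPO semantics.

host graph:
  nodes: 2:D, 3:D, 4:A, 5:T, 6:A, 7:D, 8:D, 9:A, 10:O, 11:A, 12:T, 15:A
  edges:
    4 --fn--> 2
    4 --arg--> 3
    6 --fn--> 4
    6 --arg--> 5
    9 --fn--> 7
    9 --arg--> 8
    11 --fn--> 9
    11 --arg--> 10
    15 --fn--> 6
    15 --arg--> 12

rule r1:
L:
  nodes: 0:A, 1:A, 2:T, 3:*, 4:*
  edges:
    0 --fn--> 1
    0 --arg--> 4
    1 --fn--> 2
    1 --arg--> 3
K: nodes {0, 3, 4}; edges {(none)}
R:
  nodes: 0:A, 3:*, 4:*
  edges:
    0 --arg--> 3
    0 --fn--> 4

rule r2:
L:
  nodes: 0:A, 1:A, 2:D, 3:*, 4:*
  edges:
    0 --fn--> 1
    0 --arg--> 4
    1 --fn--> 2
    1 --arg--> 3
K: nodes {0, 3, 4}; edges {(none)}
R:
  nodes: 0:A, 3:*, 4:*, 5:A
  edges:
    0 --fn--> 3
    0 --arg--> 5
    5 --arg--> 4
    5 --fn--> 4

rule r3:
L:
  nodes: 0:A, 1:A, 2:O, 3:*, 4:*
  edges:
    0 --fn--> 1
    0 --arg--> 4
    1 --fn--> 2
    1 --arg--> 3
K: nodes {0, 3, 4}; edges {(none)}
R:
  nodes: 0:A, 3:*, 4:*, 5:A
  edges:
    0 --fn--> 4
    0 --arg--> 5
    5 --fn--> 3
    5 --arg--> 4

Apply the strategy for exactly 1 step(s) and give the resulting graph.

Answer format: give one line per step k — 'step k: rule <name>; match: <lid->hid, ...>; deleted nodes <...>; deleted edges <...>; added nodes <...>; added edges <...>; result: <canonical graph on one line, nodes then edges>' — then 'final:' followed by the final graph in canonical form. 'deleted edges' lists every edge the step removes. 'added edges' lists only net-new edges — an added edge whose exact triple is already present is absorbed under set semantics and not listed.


step 1: rule r2; match: 0->6, 1->4, 2->2, 3->3, 4->5; deleted nodes 2, 4; deleted edges (4,2,fn); (4,3,arg); (6,4,fn); (6,5,arg); added nodes 16; added edges (6,3,fn); (6,16,arg); (16,5,arg); (16,5,fn); result: nodes: 3:D, 5:T, 6:A, 7:D, 8:D, 9:A, 10:O, 11:A, 12:T, 15:A, 16:A edges: (6,3,fn); (6,16,arg); (9,7,fn); (9,8,arg); (11,9,fn); (11,10,arg); (15,6,fn); (15,12,arg); (16,5,arg); (16,5,fn)
final:
nodes: 3:D, 5:T, 6:A, 7:D, 8:D, 9:A, 10:O, 11:A, 12:T, 15:A, 16:A
edges: (6,3,fn); (6,16,arg); (9,7,fn); (9,8,arg); (11,9,fn); (11,10,arg); (15,6,fn); (15,12,arg); (16,5,arg); (16,5,fn)


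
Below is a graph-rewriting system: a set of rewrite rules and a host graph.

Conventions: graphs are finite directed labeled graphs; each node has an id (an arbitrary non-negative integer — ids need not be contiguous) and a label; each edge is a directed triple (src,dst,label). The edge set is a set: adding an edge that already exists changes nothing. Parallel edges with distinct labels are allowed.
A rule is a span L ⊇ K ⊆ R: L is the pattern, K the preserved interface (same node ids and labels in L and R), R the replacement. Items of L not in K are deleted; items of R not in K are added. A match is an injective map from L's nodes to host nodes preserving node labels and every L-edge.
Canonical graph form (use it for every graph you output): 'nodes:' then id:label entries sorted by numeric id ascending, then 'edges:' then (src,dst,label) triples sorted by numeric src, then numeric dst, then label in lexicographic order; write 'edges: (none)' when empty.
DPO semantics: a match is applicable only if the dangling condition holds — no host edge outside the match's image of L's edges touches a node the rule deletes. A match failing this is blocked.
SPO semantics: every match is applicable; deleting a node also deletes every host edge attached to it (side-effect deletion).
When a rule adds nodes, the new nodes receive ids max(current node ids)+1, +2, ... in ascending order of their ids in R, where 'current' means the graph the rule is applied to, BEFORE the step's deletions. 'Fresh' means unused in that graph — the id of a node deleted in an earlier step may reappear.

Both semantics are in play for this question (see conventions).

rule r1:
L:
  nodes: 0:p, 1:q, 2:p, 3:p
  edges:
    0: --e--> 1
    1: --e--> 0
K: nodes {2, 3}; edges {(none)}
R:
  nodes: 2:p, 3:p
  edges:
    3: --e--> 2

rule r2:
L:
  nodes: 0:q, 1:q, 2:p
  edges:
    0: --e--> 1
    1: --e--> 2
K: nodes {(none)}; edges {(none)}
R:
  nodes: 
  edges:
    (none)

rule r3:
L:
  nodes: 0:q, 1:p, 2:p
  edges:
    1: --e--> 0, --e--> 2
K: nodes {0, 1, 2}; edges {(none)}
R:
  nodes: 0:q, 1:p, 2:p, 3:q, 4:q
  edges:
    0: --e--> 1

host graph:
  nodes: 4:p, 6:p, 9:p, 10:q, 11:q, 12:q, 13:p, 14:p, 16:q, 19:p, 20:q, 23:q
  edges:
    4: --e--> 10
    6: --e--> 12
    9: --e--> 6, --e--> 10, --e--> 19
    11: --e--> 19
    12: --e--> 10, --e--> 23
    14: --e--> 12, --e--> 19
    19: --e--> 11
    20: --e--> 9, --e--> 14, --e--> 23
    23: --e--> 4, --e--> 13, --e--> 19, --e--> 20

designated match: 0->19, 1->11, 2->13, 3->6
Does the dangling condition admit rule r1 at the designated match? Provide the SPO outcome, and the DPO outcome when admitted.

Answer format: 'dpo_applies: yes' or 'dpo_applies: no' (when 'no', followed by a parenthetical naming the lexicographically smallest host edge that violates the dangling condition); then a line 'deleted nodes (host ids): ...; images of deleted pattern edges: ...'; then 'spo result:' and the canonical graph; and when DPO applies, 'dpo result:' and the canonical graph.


dpo_applies: no
(the rule deletes node 19, which keeps host edge (9,19,e) outside the match image — the dangling condition fails, DPO blocks; SPO proceeds and side-deletes such edges)
deleted nodes (host ids): 11, 19; images of deleted pattern edges: (11,19,e); (19,11,e)
spo result:
nodes: 4:p, 6:p, 9:p, 10:q, 12:q, 13:p, 14:p, 16:q, 20:q, 23:q
edges: (4,10,e); (6,12,e); (6,13,e); (9,6,e); (9,10,e); (12,10,e); (12,23,e); (14,12,e); (20,9,e); (20,14,e); (20,23,e); (23,4,e); (23,13,e); (23,20,e)


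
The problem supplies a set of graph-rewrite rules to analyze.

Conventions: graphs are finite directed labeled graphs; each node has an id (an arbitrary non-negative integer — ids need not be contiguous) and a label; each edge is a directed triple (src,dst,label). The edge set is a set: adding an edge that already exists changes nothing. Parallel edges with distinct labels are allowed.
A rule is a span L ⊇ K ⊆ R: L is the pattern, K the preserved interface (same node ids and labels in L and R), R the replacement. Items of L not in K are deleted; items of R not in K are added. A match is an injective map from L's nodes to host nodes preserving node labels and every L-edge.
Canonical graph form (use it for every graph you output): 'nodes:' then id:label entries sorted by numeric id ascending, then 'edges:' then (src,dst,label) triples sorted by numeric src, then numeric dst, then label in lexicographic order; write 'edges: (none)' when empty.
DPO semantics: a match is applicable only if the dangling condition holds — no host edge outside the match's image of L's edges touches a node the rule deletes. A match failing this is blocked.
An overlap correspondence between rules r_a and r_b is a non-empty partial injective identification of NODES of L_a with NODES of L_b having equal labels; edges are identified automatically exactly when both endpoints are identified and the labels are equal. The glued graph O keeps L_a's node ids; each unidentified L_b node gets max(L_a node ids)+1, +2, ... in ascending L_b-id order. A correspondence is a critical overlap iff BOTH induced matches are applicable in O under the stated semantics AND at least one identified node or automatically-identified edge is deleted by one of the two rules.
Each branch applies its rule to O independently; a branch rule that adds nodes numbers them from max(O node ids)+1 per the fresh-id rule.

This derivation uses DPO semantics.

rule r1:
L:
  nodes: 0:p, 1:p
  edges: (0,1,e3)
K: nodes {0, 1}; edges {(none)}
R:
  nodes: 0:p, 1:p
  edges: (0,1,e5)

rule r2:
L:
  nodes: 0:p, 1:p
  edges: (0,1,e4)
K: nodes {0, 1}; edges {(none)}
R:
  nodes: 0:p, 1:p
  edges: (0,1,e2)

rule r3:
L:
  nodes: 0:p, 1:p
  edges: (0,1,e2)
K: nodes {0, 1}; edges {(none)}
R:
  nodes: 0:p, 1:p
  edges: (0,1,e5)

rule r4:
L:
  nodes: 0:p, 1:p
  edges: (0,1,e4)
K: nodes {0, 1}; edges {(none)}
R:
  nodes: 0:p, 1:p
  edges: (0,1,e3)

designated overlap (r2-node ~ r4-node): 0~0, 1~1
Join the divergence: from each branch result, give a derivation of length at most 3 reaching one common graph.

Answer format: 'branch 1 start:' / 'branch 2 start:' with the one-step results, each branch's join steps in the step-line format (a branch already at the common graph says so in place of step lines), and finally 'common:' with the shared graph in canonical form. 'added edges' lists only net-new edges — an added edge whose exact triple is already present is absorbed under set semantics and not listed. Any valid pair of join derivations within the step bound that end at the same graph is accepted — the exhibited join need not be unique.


branch 1 start:
nodes: 0:p, 1:p
edges: (0,1,e2)
branch 2 start:
nodes: 0:p, 1:p
edges: (0,1,e3)
branch 1 step 1: rule r3; match: 0->0, 1->1; deleted nodes (none); deleted edges (0,1,e2); added nodes (none); added edges (0,1,e5); result: nodes: 0:p, 1:p edges: (0,1,e5)
branch 2 step 1: rule r1; match: 0->0, 1->1; deleted nodes (none); deleted edges (0,1,e3); added nodes (none); added edges (0,1,e5); result: nodes: 0:p, 1:p edges: (0,1,e5)
common:
nodes: 0:p, 1:p
edges: (0,1,e5)


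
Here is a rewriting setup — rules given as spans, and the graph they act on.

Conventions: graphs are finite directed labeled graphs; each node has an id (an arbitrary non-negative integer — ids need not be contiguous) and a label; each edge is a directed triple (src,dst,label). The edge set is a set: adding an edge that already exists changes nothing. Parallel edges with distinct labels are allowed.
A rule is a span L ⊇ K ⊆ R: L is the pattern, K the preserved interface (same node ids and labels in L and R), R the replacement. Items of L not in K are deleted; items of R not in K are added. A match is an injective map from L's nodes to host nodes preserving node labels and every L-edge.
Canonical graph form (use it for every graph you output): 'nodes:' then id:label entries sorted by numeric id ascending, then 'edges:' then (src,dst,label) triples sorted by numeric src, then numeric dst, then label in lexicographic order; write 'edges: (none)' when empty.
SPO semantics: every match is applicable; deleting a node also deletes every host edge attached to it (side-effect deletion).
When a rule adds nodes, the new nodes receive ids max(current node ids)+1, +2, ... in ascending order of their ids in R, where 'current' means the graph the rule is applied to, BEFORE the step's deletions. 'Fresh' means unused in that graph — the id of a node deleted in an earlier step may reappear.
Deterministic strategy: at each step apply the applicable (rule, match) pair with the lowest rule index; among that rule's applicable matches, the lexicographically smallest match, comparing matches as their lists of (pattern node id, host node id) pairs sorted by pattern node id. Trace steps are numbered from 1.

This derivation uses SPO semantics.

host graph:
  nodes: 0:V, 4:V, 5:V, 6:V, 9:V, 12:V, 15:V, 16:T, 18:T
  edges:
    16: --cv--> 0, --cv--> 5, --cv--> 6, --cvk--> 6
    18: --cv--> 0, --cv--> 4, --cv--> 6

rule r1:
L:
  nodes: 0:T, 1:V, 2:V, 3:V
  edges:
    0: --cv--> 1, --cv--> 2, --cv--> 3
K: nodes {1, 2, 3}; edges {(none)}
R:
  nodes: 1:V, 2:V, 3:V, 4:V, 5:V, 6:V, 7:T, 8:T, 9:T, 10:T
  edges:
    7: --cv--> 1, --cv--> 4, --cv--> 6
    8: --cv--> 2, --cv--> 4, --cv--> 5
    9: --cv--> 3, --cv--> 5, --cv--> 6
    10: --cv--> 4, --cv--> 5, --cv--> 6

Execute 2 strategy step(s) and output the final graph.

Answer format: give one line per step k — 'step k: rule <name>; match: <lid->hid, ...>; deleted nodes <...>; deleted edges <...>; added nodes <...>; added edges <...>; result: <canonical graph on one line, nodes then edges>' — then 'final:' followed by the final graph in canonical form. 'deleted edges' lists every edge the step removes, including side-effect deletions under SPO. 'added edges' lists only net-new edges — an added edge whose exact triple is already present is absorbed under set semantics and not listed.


step 1: rule r1; match: 0->16, 1->0, 2->5, 3->6; deleted nodes 16; deleted edges (16,0,cv); (16,5,cv); (16,6,cv); (16,6,cvk); added nodes 19, 20, 21, 22, 23, 24, 25; added edges (22,0,cv); (22,19,cv); (22,21,cv); (23,5,cv); (23,19,cv); (23,20,cv); (24,6,cv); (24,20,cv); (24,21,cv); (25,19,cv); (25,20,cv); (25,21,cv); result: nodes: 0:V, 4:V, 5:V, 6:V, 9:V, 12:V, 15:V, 18:T, 19:V, 20:V, 21:V, 22:T, 23:T, 24:T, 25:T edges: (18,0,cv); (18,4,cv); (18,6,cv); (22,0,cv); (22,19,cv); (22,21,cv); (23,5,cv); (23,19,cv); (23,20,cv); (24,6,cv); (24,20,cv); (24,21,cv); (25,19,cv); (25,20,cv); (25,21,cv)
step 2: rule r1; match: 0->18, 1->0, 2->4, 3->6; deleted nodes 18; deleted edges (18,0,cv); (18,4,cv); (18,6,cv); added nodes 26, 27, 28, 29, 30, 31, 32; added edges (29,0,cv); (29,26,cv); (29,28,cv); (30,4,cv); (30,26,cv); (30,27,cv); (31,6,cv); (31,27,cv); (31,28,cv); (32,26,cv); (32,27,cv); (32,28,cv); result: nodes: 0:V, 4:V, 5:V, 6:V, 9:V, 12:V, 15:V, 19:V, 20:V, 21:V, 22:T, 23:T, 24:T, 25:T, 26:V, 27:V, 28:V, 29:T, 30:T, 31:T, 32:T edges: (22,0,cv); (22,19,cv); (22,21,cv); (23,5,cv); (23,19,cv); (23,20,cv); (24,6,cv); (24,20,cv); (24,21,cv); (25,19,cv); (25,20,cv); (25,21,cv); (29,0,cv); (29,26,cv); (29,28,cv); (30,4,cv); (30,26,cv); (30,27,cv); (31,6,cv); (31,27,cv); (31,28,cv); (32,26,cv); (32,27,cv); (32,28,cv)
final:
nodes: 0:V, 4:V, 5:V, 6:V, 9:V, 12:V, 15:V, 19:V, 20:V, 21:V, 22:T, 23:T, 24:T, 25:T, 26:V, 27:V, 28:V, 29:T, 30:T, 31:T, 32:T
edges: (22,0,cv); (22,19,cv); (22,21,cv); (23,5,cv); (23,19,cv); (23,20,cv); (24,6,cv); (24,20,cv); (24,21,cv); (25,19,cv); (25,20,cv); (25,21,cv); (29,0,cv); (29,26,cv); (29,28,cv); (30,4,cv); (30,26,cv); (30,27,cv); (31,6,cv); (31,27,cv); (31,28,cv); (32,26,cv); (32,27,cv); (32,28,cv)


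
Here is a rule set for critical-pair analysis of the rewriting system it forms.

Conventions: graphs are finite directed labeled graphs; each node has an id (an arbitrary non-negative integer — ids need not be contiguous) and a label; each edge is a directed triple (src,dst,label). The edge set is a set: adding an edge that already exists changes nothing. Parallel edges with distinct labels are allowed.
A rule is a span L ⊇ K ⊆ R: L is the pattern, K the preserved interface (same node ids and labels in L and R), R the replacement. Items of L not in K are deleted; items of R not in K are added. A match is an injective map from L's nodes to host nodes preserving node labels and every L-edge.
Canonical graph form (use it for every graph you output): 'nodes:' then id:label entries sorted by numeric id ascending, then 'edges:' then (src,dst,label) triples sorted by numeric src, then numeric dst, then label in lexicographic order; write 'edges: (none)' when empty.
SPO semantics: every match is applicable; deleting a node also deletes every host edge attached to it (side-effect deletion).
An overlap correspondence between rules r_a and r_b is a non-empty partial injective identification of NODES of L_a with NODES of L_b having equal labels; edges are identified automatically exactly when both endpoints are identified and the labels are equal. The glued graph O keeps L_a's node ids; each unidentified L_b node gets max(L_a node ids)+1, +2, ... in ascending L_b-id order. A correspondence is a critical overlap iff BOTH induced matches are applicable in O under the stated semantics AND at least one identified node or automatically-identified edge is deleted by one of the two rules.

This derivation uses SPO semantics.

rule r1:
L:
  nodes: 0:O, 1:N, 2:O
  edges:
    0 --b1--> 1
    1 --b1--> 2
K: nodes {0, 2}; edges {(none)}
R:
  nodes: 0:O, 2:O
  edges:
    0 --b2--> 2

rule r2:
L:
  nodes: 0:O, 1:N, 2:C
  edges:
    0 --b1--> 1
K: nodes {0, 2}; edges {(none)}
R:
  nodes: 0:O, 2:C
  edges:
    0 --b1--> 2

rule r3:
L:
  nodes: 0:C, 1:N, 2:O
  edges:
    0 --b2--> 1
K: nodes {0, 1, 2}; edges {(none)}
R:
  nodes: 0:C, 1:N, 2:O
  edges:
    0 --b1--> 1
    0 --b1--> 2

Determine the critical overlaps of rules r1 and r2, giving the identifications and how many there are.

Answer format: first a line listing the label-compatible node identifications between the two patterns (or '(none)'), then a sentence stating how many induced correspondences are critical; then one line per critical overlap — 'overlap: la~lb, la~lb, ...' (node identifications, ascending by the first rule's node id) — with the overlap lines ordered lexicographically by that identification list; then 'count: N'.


label-compatible node identifications between L(r1) and L(r2): 0~0, 1~1, 2~0
3 of the induced correspondences are critical overlaps of r1 and r2.
overlap: 0~0, 1~1
overlap: 1~1
overlap: 1~1, 2~0
count: 3


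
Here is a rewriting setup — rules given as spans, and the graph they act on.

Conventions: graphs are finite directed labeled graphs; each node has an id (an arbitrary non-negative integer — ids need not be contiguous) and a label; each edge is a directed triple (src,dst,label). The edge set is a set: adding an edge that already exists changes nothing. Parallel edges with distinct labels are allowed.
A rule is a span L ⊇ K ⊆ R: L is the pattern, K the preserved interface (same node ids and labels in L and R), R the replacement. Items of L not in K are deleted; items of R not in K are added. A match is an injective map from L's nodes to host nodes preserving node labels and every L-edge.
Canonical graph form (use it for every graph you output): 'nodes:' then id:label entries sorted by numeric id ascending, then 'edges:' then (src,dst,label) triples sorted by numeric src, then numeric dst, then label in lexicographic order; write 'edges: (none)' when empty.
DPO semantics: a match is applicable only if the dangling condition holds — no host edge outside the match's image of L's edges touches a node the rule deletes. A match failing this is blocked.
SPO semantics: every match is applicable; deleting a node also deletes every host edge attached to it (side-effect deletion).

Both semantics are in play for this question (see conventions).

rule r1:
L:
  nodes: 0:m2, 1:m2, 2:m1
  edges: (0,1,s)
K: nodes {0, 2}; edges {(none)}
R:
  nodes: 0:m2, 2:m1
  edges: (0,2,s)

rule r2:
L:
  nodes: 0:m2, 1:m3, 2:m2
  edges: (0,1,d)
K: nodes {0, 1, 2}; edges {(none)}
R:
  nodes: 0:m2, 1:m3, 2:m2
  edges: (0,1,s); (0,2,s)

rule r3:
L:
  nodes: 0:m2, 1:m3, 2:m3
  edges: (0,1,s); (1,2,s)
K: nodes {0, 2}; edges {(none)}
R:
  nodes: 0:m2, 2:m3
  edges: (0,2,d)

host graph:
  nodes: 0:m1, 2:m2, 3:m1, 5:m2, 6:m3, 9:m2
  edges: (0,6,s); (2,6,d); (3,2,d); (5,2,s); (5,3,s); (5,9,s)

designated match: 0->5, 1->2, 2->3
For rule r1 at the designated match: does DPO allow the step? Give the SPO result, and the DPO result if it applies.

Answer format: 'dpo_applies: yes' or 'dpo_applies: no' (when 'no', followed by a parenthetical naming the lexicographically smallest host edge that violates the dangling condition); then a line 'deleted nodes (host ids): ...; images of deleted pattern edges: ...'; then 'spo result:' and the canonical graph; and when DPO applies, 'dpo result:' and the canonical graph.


dpo_applies: no
(the rule deletes node 2, which keeps host edge (2,6,d) outside the match image — the dangling condition fails, DPO blocks; SPO proceeds and side-deletes such edges)
deleted nodes (host ids): 2; images of deleted pattern edges: (5,2,s)
spo result:
nodes: 0:m1, 3:m1, 5:m2, 6:m3, 9:m2
edges: (0,6,s); (5,3,s); (5,9,s)


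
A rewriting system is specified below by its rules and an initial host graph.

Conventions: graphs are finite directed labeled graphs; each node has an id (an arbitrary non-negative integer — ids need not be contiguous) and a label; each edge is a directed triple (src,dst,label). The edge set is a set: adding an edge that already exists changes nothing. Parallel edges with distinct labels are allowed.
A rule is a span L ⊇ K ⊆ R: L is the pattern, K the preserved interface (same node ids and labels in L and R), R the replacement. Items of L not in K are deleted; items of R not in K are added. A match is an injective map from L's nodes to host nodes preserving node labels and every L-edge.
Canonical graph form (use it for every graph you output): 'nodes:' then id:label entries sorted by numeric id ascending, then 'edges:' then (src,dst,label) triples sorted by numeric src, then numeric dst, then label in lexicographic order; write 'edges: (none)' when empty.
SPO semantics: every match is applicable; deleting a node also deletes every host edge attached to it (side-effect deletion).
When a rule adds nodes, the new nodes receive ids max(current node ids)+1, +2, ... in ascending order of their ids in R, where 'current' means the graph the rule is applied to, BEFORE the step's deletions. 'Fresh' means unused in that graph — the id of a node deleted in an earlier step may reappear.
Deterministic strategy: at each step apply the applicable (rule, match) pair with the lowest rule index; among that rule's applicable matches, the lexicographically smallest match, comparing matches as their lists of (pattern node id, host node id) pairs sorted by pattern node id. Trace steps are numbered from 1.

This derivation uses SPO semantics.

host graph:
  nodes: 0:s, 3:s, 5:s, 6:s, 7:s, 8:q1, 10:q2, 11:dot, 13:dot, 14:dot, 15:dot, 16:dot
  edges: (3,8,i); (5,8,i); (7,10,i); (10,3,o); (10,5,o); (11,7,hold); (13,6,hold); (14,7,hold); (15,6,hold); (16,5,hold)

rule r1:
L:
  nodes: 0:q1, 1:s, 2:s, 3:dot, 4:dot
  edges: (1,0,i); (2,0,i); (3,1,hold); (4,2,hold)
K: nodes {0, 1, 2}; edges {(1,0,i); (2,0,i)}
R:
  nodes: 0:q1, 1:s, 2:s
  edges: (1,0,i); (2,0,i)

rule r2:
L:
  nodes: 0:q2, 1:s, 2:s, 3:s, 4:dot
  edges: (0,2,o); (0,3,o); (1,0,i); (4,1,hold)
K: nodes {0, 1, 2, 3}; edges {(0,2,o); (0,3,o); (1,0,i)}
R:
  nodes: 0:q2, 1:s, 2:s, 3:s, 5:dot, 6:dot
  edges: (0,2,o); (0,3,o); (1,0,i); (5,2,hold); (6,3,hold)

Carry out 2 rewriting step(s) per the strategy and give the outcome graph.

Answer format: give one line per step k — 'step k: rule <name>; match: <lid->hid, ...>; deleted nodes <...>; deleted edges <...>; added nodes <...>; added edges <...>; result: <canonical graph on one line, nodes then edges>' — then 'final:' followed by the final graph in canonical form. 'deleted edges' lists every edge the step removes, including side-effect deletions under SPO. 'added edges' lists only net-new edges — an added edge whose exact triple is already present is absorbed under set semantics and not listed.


step 1: rule r2; match: 0->10, 1->7, 2->3, 3->5, 4->11; deleted nodes 11; deleted edges (11,7,hold); added nodes 17, 18; added edges (17,3,hold); (18,5,hold); result: nodes: 0:s, 3:s, 5:s, 6:s, 7:s, 8:q1, 10:q2, 13:dot, 14:dot, 15:dot, 16:dot, 17:dot, 18:dot edges: (3,8,i); (5,8,i); (7,10,i); (10,3,o); (10,5,o); (13,6,hold); (14,7,hold); (15,6,hold); (16,5,hold); (17,3,hold); (18,5,hold)
step 2: rule r1; match: 0->8, 1->3, 2->5, 3->17, 4->16; deleted nodes 16, 17; deleted edges (16,5,hold); (17,3,hold); added nodes (none); added edges (none); result: nodes: 0:s, 3:s, 5:s, 6:s, 7:s, 8:q1, 10:q2, 13:dot, 14:dot, 15:dot, 18:dot edges: (3,8,i); (5,8,i); (7,10,i); (10,3,o); (10,5,o); (13,6,hold); (14,7,hold); (15,6,hold); (18,5,hold)
final:
nodes: 0:s, 3:s, 5:s, 6:s, 7:s, 8:q1, 10:q2, 13:dot, 14:dot, 15:dot, 18:dot
edges: (3,8,i); (5,8,i); (7,10,i); (10,3,o); (10,5,o); (13,6,hold); (14,7,hold); (15,6,hold); (18,5,hold)
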